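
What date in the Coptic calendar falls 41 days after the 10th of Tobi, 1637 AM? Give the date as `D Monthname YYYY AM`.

Counting 41 days forward from JDN 2422708 reaches JDN 2422749, which is 21 Meshir 1637 AM.

21 Meshir 1637 AM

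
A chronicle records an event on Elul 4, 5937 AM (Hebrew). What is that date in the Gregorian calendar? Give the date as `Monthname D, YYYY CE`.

Julian Day Number of the source date = 2516433.
Converting JDN 2516433 to the Gregorian calendar gives 28 August 2177 CE.

August 28, 2177 CE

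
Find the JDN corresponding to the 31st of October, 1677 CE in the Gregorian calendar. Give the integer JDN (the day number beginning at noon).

JDN 2400001 is 17 November 1858 CE (Gregorian), MJD 0; the target day is −66125 days from there, so JDN = 2333876.

2333876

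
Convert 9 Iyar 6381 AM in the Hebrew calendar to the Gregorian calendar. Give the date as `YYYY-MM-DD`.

2621-04-24

Both dates share Julian Day Number 2678474; in the Gregorian calendar that is 24 April 2621 CE.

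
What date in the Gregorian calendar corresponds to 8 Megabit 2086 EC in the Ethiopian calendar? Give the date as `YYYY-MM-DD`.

Both dates share Julian Day Number 2485954; in the Gregorian calendar that is 17 March 2094 CE.

2094-03-17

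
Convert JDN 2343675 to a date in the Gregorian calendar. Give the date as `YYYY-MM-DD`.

1704-08-30

JDN 2451545 is 1 Jan 2000; 2343675 is −107870 days from there.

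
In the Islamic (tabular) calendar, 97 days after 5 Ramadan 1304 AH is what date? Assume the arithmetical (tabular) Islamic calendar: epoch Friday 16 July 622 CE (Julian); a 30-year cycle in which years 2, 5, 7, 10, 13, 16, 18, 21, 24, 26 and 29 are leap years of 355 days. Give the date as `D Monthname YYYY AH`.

Counting 97 days forward from JDN 2410420 reaches JDN 2410517, which is 13 Dhu al-Hijjah 1304 AH.

13 Dhu al-Hijjah 1304 AH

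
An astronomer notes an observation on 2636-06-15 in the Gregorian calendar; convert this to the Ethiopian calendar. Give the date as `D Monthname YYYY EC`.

Julian Day Number of the source date = 2684005.
Converting JDN 2684005 to the Ethiopian calendar gives 3 Sene 2628 EC.

3 Sene 2628 EC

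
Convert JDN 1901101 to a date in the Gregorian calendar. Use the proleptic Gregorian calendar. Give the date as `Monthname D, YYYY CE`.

December 7, 492 CE

Counting from JDN 2299161 = 15 Oct 1582 gives an offset of -398060 days.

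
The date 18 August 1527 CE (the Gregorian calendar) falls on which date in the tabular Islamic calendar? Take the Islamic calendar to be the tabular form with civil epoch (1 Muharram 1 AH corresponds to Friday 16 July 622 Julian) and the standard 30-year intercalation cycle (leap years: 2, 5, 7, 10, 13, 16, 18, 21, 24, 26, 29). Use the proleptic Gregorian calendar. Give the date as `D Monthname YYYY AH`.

Julian Day Number of the source date = 2279014.
Converting JDN 2279014 to the tabular Islamic calendar gives 10 Dhu al-Qa'dah 933 AH.

10 Dhu al-Qa'dah 933 AH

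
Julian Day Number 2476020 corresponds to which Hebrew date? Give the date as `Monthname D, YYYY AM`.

JDN 2476020 is 4 January 2067 in the Gregorian calendar.
In the Hebrew calendar that day is Tevet 17, 5827 AM.

Tevet 17, 5827 AM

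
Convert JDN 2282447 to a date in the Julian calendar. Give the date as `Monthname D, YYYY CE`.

December 31, 1536 CE

JDN 2282447 is 10 January 1537 in the proleptic Gregorian calendar.
In the Julian calendar that day is December 31, 1536 CE.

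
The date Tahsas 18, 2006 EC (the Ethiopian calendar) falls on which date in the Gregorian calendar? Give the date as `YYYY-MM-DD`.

2013-12-27

Julian Day Number of the source date = 2456654.
Converting JDN 2456654 to the Gregorian calendar gives 27 December 2013 CE.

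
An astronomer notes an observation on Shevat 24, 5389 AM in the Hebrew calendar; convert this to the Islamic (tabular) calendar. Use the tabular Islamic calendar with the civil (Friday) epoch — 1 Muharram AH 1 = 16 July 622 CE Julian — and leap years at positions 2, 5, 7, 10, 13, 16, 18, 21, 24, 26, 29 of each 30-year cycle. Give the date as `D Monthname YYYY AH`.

23 Jumada al-Thani 1038 AH

Julian Day Number of the source date = 2316088.
Converting JDN 2316088 to the tabular Islamic calendar gives 23 Jumada al-Thani 1038 AH.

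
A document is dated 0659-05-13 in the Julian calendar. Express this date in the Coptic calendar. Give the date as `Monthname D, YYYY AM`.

Both dates share Julian Day Number 1961890; in the Coptic calendar that is 18 Pashons 375 AM.

Pashons 18, 375 AM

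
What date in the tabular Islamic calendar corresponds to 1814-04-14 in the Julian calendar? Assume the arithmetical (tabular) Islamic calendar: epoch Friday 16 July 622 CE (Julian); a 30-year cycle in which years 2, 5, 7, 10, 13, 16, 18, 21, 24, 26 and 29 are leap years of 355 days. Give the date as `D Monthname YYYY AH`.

Julian Day Number of the source date = 2383725.
Converting JDN 2383725 to the tabular Islamic calendar gives 6 Jumada al-Awwal 1229 AH.

6 Jumada al-Awwal 1229 AH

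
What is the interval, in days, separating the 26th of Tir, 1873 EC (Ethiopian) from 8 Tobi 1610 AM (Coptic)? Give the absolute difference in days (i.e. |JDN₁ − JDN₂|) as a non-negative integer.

4730

JDN of the first date = 2408114.
JDN of the second date = 2412844.
|2412844 − 2408114| = 4730.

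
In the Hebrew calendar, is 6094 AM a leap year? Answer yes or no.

Hebrew year 6094 is year 14 of its 19-year Metonic cycle; leap years are at positions 3, 6, 8, 11, 14, 17, 19, so it is a leap year (13 months).

yes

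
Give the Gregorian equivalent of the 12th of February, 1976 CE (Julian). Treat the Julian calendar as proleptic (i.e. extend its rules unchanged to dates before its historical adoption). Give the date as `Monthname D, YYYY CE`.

The Julian–Gregorian offset here is 13 days (Julian trailing).
12 February 1976 Julian + 13 days → 25 February 1976 Gregorian.

February 25, 1976 CE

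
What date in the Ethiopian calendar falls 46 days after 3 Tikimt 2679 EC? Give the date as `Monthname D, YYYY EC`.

Hidar 19, 2679 EC

JDN of 3 Tikimt 2679 EC = 2702392.
2702392 + 46 = 2702438.
JDN 2702438 in the Ethiopian calendar is Hidar 19, 2679 EC.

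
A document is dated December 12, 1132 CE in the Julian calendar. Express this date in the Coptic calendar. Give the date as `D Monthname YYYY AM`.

16 Koiak 849 AM

Both dates share Julian Day Number 2134867; in the Coptic calendar that is 16 Koiak 849 AM.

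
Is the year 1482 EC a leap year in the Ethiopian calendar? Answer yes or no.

no

1482 mod 4 = 2; in the Ethiopian calendar a year is leap when year mod 4 = 3, so it is a common year.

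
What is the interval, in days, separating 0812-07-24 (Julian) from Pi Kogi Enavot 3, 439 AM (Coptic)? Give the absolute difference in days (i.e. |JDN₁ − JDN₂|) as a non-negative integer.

32475

First date → JDN 2017846; second date → JDN 1985371.
The interval is |2017846 − 1985371| = 32475 days.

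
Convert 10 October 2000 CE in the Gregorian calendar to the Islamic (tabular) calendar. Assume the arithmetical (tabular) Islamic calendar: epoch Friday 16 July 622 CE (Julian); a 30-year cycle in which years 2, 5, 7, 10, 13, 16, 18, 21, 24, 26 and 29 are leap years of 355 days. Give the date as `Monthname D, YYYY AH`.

Both dates share Julian Day Number 2451828; in the tabular Islamic calendar that is 11 Rajab 1421 AH.

Rajab 11, 1421 AH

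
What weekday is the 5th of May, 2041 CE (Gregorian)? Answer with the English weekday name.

Sunday

2466645 ≡ 6 (mod 7); counting from Monday = 0 gives Sunday.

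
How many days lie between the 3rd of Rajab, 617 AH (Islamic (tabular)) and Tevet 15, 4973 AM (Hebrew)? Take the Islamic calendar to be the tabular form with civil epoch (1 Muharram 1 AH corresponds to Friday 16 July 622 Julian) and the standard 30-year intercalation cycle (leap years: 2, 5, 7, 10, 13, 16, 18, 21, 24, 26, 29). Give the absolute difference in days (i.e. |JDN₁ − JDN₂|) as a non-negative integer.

2824

First date → JDN 2166909; second date → JDN 2164085.
The interval is |2166909 − 2164085| = 2824 days.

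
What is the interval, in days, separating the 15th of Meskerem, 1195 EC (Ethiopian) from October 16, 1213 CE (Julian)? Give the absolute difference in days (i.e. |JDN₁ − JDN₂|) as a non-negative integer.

4052

First date → JDN 2160343; second date → JDN 2164395.
The interval is |2160343 − 2164395| = 4052 days.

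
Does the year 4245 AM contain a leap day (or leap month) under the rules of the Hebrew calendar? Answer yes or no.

Hebrew year 4245 is year 8 of its 19-year Metonic cycle; leap years are at positions 3, 6, 8, 11, 14, 17, 19, so it is a leap year (13 months).

yes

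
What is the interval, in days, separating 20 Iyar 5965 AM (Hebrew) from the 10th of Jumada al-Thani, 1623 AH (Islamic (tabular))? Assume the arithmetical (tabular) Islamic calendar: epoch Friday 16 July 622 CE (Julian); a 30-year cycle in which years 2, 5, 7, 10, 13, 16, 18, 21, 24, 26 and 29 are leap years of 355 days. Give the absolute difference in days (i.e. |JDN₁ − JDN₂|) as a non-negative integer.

First date → JDN 2526550; second date → JDN 2523380.
The interval is |2526550 − 2523380| = 3170 days.

3170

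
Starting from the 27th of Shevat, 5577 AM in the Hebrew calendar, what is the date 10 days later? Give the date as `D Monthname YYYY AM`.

Counting 10 days forward from JDN 2384749 reaches JDN 2384759, which is 7 Adar 5577 AM.

7 Adar 5577 AM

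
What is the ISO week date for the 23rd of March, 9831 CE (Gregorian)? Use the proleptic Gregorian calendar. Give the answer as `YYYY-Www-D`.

The weekday is Wednesday (ISO weekday 3).
That Wednesday belongs to ISO week 12 of ISO year 9831.

9831-W12-3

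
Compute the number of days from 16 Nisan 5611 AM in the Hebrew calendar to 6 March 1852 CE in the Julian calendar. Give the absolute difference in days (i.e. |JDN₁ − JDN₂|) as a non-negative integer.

335

JDN of the first date = 2397231.
JDN of the second date = 2397566.
|2397566 − 2397231| = 335.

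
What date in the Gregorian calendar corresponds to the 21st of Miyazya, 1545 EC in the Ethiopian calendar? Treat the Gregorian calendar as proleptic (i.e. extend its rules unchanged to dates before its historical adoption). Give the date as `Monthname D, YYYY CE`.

Julian Day Number of the source date = 2288397.
Converting JDN 2288397 to the Gregorian calendar gives 26 April 1553 CE.

April 26, 1553 CE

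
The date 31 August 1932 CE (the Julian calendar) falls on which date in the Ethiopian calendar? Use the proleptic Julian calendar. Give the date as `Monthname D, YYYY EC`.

Both dates share Julian Day Number 2426964; in the Ethiopian calendar that is 3 Meskerem 1925 EC.

Meskerem 3, 1925 EC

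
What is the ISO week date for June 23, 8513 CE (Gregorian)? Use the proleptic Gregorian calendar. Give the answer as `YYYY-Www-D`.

8513-W25-5

The weekday is Friday (ISO weekday 5).
That Friday belongs to ISO week 25 of ISO year 8513.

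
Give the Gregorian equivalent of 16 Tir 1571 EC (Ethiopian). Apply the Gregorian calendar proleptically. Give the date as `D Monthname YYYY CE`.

Both dates share Julian Day Number 2297798; in the Gregorian calendar that is 21 January 1579 CE.

21 January 1579 CE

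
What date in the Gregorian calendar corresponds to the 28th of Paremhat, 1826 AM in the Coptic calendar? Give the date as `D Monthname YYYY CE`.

Both dates share Julian Day Number 2491818; in the Gregorian calendar that is 7 April 2110 CE.

7 April 2110 CE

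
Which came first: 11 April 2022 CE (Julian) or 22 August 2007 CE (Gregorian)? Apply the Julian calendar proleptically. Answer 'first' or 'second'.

second

First date → JDN 2459694; second date → JDN 2454335.
JDN 2454335 < JDN 2459694, so the second date is earlier.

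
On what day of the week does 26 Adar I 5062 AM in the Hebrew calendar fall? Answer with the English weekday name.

This is JDN 2196669 (5 March 1302 Gregorian).
2196669 ≡ 6 (mod 7); counting from Monday = 0 gives Sunday.

Sunday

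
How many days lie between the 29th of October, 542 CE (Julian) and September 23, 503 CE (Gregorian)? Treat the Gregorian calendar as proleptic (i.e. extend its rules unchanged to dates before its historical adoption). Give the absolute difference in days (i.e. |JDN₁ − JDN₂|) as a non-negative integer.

14283

JDN of the first date = 1919325.
JDN of the second date = 1905042.
|1905042 − 1919325| = 14283.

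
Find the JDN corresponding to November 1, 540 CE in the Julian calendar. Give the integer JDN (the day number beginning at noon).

1918598

In the proleptic Gregorian calendar the same day is 3 November 540.
JDN 2299161 is 15 October 1582 CE (Gregorian); the target day is −380563 days from there, so JDN = 1918598.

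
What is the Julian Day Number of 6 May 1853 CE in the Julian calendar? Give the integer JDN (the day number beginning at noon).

Equivalently 18 May 1853 (Gregorian).
JDN 2299161 is 15 October 1582 CE (Gregorian); the target day is +98831 days from there, so JDN = 2397992.

2397992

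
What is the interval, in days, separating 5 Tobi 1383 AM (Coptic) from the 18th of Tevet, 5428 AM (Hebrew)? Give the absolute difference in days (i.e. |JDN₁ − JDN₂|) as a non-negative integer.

First date → JDN 2329929; second date → JDN 2330286.
The interval is |2329929 − 2330286| = 357 days.

357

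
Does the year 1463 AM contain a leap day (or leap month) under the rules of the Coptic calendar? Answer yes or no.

1463 mod 4 = 3; in the Coptic calendar a year is leap when year mod 4 = 3, so it is a leap year.

yes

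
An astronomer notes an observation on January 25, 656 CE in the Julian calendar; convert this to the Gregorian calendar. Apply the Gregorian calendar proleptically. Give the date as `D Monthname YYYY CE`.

28 January 656 CE

The Julian–Gregorian offset here is 3 days (Julian trailing).
25 January 656 Julian + 3 days → 28 January 656 Gregorian.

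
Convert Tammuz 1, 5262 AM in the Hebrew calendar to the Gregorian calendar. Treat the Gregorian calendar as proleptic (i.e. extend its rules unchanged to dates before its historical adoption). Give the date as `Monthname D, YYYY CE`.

Both dates share Julian Day Number 2269821; in the Gregorian calendar that is 17 June 1502 CE.

June 17, 1502 CE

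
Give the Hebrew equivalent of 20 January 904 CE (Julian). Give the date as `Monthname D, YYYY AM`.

Tevet 29, 4664 AM

Both dates share Julian Day Number 2051263; in the Hebrew calendar that is 29 Tevet 4664 AM.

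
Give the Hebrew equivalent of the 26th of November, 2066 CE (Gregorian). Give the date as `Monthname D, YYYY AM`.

Kislev 8, 5827 AM

Julian Day Number of the source date = 2475981.
Converting JDN 2475981 to the Hebrew calendar gives 8 Kislev 5827 AM.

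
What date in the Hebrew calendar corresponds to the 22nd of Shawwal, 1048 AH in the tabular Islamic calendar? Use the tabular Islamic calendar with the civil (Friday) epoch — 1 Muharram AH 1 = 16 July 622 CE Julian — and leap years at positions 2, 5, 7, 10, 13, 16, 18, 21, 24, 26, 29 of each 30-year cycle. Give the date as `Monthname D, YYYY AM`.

Adar I 22, 5399 AM

Both dates share Julian Day Number 2319749; in the Hebrew calendar that is 22 Adar I 5399 AM.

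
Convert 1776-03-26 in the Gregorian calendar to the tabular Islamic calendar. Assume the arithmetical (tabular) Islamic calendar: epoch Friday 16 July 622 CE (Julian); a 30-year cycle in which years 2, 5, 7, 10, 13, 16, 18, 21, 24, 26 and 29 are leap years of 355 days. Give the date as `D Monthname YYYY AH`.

5 Safar 1190 AH

Julian Day Number of the source date = 2369816.
Converting JDN 2369816 to the tabular Islamic calendar gives 5 Safar 1190 AH.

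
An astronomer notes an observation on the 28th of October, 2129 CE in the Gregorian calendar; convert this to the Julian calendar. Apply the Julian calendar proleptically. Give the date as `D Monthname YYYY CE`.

14 October 2129 CE

For dates in this range the Gregorian date is 14 days ahead of the Julian.
28 October 2129 Gregorian − 14 days → 14 October 2129 Julian.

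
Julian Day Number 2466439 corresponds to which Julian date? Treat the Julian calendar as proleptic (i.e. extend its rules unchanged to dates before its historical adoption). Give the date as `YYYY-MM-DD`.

The Gregorian equivalent of JDN 2466439 is 11 October 2040.
In the Julian calendar that day is 2040-09-28.

2040-09-28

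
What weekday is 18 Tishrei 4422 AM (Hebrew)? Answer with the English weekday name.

Equivalently 20 September 661 Gregorian, JDN 1962748.
1962748 ≡ 4 (mod 7); counting from Monday = 0 gives Friday.

Friday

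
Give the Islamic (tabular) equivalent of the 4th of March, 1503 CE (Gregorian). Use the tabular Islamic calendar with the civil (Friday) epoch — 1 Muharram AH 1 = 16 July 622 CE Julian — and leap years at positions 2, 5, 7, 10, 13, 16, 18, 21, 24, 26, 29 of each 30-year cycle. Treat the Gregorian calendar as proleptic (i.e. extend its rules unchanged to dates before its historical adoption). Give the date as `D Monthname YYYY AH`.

24 Sha'ban 908 AH

Both dates share Julian Day Number 2270081; in the tabular Islamic calendar that is 24 Sha'ban 908 AH.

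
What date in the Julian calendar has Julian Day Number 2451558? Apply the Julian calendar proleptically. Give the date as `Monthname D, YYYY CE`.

The Gregorian equivalent of JDN 2451558 is 14 January 2000.
In the Julian calendar that day is January 1, 2000 CE.

January 1, 2000 CE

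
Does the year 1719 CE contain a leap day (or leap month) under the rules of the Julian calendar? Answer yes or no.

no

1719 mod 4 = 3, so it is a common year in the Julian calendar.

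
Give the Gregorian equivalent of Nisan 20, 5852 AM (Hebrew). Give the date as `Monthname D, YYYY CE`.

April 27, 2092 CE

Julian Day Number of the source date = 2485265.
Converting JDN 2485265 to the Gregorian calendar gives 27 April 2092 CE.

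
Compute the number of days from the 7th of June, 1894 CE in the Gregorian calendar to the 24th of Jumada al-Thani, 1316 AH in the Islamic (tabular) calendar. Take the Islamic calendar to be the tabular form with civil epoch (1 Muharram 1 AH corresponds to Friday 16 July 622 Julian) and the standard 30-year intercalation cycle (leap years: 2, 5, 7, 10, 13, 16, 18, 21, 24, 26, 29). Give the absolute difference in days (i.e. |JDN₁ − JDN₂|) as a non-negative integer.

First date → JDN 2412987; second date → JDN 2414603.
The interval is |2412987 − 2414603| = 1616 days.

1616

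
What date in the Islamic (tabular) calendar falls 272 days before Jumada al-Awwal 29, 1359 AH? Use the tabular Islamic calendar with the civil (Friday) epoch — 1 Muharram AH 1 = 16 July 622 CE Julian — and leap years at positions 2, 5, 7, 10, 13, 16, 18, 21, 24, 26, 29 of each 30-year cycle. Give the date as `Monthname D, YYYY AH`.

Sha'ban 22, 1358 AH

Counting 272 days back from JDN 2429816 reaches JDN 2429544, which is Sha'ban 22, 1358 AH.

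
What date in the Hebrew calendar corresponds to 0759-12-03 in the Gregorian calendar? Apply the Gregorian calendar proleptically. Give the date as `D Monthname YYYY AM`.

5 Tevet 4520 AM

Julian Day Number of the source date = 1998615.
Converting JDN 1998615 to the Hebrew calendar gives 5 Tevet 4520 AM.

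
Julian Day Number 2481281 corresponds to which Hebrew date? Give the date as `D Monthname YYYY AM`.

22 Iyar 5841 AM

JDN 2481281 is 31 May 2081 in the Gregorian calendar.
In the Hebrew calendar that day is 22 Iyar 5841 AM.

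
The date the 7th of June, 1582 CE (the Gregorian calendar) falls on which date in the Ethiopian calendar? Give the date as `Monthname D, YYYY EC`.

Both dates share Julian Day Number 2299031; in the Ethiopian calendar that is 3 Sene 1574 EC.

Sene 3, 1574 EC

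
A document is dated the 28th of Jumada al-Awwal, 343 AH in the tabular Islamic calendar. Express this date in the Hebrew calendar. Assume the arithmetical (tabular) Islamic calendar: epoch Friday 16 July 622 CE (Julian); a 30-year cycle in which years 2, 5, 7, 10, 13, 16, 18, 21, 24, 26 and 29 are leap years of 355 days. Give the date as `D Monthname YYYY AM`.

Julian Day Number of the source date = 2069778.
Converting JDN 2069778 to the Hebrew calendar gives 28 Tishrei 4715 AM.

28 Tishrei 4715 AM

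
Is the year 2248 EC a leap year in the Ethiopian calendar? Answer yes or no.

2248 mod 4 = 0; in the Ethiopian calendar a year is leap when year mod 4 = 3, so it is a common year.

no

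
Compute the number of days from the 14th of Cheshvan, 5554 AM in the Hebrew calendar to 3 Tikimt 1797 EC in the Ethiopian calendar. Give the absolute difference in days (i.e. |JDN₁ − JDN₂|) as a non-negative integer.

4009

JDN of the first date = 2376233.
JDN of the second date = 2380242.
|2380242 − 2376233| = 4009.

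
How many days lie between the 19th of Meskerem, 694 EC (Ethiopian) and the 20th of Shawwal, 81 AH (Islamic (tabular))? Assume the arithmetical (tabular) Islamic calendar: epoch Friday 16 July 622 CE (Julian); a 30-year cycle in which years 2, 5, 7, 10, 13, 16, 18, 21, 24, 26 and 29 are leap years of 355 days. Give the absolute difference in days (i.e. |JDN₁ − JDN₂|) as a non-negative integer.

JDN of the first date = 1977357.
JDN of the second date = 1977074.
|1977074 − 1977357| = 283.

283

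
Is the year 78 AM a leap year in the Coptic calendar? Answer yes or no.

no

78 mod 4 = 2; in the Coptic calendar a year is leap when year mod 4 = 3, so it is a common year.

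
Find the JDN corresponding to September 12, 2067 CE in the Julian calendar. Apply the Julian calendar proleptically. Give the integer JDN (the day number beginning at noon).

Equivalently 25 September 2067 (Gregorian).
JDN 2451545 is 1 January 2000 CE (Gregorian); the target day is +24739 days from there, so JDN = 2476284.

2476284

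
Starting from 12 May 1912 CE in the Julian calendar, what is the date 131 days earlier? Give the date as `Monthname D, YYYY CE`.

The starting date is JDN 2419548; 2419548 − 131 = 2419417.
JDN 2419417 corresponds to January 2, 1912 CE.

January 2, 1912 CE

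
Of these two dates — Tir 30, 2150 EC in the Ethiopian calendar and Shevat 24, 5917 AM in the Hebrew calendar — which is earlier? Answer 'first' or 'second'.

Converting both to JDN: 2509292 vs 2508922; the smaller is the second.

second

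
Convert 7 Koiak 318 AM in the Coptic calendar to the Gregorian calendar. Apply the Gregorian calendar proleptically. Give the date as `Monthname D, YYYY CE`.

December 6, 601 CE

Both dates share Julian Day Number 1940910; in the Gregorian calendar that is 6 December 601 CE.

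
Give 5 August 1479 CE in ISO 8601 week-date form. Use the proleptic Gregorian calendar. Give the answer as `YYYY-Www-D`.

The weekday is Tuesday (ISO weekday 2).
That Tuesday belongs to ISO week 32 of ISO year 1479.

1479-W32-2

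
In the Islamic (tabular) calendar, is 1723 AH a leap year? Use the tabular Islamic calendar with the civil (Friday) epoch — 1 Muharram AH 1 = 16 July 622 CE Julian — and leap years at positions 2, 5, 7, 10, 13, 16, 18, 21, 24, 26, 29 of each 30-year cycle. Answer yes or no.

Year 1723 AH is year 13 of its 30-year cycle; leap positions are 2, 5, 7, 10, 13, 16, 18, 21, 24, 26, 29, so it is a leap year (355 days).

yes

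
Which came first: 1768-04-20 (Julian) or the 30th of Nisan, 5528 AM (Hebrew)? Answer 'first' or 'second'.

The two dates have Julian Day Numbers 2366930 and 2366916 respectively.
Since 2366916 < 2366930, the second date comes first.

second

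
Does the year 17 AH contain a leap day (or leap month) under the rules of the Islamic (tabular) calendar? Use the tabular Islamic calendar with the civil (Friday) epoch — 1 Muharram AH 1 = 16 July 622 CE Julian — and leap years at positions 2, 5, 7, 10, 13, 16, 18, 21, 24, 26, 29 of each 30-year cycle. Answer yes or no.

no

Year 17 AH is year 17 of its 30-year cycle; leap positions are 2, 5, 7, 10, 13, 16, 18, 21, 24, 26, 29, so it is a common year (354 days).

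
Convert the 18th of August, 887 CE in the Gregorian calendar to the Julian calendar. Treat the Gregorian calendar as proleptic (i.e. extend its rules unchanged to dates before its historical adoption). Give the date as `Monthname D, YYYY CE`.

August 14, 887 CE

At this point the Julian calendar is 4 days behind the Gregorian.
18 August 887 Gregorian − 4 days → 14 August 887 Julian.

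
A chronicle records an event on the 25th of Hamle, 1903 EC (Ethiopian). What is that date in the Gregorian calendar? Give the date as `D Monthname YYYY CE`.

Julian Day Number of the source date = 2419250.
Converting JDN 2419250 to the Gregorian calendar gives 1 August 1911 CE.

1 August 1911 CE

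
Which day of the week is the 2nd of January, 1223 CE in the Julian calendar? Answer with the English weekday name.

Monday

This is JDN 2167760 (9 January 1223 Gregorian).
JDN 2167760 mod 7 = 0, and JDN 0 was a Monday, so this is a Monday.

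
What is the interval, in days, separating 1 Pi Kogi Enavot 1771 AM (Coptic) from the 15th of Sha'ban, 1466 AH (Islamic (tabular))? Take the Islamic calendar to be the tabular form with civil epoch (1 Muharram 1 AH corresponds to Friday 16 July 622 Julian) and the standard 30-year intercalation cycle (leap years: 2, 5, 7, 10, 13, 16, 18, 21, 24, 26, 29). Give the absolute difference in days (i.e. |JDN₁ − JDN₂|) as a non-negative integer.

4074

JDN of the first date = 2471882.
JDN of the second date = 2467808.
|2467808 − 2471882| = 4074.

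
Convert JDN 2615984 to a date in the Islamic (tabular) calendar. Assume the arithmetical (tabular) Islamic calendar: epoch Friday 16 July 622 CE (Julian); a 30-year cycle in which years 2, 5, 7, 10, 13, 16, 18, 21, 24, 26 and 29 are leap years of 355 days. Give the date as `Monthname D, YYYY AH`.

The Gregorian equivalent of JDN 2615984 is 21 March 2450.
In the tabular Islamic calendar that day is Shawwal 7, 1884 AH.

Shawwal 7, 1884 AH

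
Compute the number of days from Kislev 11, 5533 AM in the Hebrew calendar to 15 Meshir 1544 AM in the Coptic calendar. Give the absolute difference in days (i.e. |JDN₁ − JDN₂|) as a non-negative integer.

JDN of the first date = 2368611.
JDN of the second date = 2388775.
|2388775 − 2368611| = 20164.

20164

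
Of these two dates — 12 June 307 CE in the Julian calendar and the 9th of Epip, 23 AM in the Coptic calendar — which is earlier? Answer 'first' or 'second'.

Converting both to JDN: 1833352 vs 1833373; the smaller is the first.

first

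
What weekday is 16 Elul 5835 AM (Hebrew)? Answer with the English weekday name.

This is JDN 2479177 (27 August 2075 Gregorian).
Since JDN mod 7 = 1 (0 = Monday), the day is Tuesday.

Tuesday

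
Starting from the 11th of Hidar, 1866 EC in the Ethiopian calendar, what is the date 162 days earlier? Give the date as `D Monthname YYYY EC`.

4 Sene 1865 EC

The starting date is JDN 2405482; 2405482 − 162 = 2405320.
JDN 2405320 corresponds to 4 Sene 1865 EC.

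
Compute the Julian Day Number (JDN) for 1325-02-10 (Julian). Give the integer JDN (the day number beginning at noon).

Equivalently 18 February 1325 (proleptic Gregorian).
JDN 2451545 is 1 January 2000 CE (Gregorian); the target day is −246490 days from there, so JDN = 2205055.

2205055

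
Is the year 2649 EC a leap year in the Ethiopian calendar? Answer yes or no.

2649 mod 4 = 1; in the Ethiopian calendar a year is leap when year mod 4 = 3, so it is a common year.

no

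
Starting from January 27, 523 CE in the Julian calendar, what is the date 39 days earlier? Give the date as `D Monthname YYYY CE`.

JDN of January 27, 523 CE = 1912110.
1912110 − 39 = 1912071.
JDN 1912071 in the Julian calendar is 19 December 522 CE.

19 December 522 CE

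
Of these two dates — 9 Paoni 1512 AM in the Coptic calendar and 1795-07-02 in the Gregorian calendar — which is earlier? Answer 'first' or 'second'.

second

Converting both to JDN: 2377201 vs 2376853; the smaller is the second.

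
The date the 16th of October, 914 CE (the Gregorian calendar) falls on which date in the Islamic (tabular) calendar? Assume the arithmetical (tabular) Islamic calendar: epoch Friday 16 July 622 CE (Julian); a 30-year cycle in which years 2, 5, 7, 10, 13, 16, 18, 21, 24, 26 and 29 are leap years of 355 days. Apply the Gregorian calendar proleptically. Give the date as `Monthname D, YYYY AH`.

Rabi' al-Awwal 18, 302 AH

Julian Day Number of the source date = 2055180.
Converting JDN 2055180 to the tabular Islamic calendar gives 18 Rabi' al-Awwal 302 AH.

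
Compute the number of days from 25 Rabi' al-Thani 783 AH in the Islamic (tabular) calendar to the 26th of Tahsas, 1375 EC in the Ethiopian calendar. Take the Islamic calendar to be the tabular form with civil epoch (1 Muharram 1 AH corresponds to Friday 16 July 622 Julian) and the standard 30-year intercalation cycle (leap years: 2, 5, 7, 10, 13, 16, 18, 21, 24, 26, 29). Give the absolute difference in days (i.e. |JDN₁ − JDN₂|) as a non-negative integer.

First date → JDN 2225668; second date → JDN 2226189.
The interval is |2225668 − 2226189| = 521 days.

521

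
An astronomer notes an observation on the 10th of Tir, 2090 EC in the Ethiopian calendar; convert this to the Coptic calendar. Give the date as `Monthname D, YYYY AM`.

Tobi 10, 1814 AM

The source date corresponds to 18 January 2098 in the Gregorian calendar (JDN 2487357).
That day falls on 10 Tobi 1814 AM in the Coptic calendar.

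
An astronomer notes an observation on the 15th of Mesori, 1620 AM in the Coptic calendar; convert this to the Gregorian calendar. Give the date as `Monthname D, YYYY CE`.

Both dates share Julian Day Number 2416714; in the Gregorian calendar that is 21 August 1904 CE.

August 21, 1904 CE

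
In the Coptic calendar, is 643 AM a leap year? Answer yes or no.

643 mod 4 = 3; in the Coptic calendar a year is leap when year mod 4 = 3, so it is a leap year.

yes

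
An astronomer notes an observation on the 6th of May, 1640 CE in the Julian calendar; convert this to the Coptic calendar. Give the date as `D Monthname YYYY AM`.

Julian Day Number of the source date = 2320194.
Converting JDN 2320194 to the Coptic calendar gives 11 Pashons 1356 AM.

11 Pashons 1356 AM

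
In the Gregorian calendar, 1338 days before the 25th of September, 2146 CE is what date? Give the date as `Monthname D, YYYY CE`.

January 26, 2143 CE

Counting 1338 days back from JDN 2505138 reaches JDN 2503800, which is January 26, 2143 CE.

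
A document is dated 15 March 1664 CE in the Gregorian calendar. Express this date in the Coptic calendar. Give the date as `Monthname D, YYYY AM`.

Julian Day Number of the source date = 2328898.
Converting JDN 2328898 to the Coptic calendar gives 9 Paremhat 1380 AM.

Paremhat 9, 1380 AM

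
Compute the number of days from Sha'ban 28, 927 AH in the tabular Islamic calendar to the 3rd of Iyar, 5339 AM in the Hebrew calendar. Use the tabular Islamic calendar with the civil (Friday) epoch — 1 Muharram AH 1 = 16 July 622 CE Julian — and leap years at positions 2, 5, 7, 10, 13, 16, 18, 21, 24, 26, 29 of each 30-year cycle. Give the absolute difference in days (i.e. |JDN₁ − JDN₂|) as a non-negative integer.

21088

First date → JDN 2276818; second date → JDN 2297906.
The interval is |2276818 − 2297906| = 21088 days.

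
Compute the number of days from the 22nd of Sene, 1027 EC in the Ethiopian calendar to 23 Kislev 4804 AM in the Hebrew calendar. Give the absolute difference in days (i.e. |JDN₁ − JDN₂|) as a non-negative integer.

JDN of the first date = 2099258.
JDN of the second date = 2102345.
|2102345 − 2099258| = 3087.

3087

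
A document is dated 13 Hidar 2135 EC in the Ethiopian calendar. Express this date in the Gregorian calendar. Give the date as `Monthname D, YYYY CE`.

November 23, 2142 CE

Julian Day Number of the source date = 2503736.
Converting JDN 2503736 to the Gregorian calendar gives 23 November 2142 CE.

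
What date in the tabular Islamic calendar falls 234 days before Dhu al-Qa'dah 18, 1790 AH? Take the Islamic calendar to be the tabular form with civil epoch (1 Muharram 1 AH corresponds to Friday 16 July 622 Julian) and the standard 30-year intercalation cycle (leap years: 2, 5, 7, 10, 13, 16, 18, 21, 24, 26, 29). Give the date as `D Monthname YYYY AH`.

20 Rabi' al-Awwal 1790 AH

The starting date is JDN 2582714; 2582714 − 234 = 2582480.
JDN 2582480 corresponds to 20 Rabi' al-Awwal 1790 AH.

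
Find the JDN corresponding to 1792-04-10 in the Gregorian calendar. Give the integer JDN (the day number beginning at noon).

JDN 2451545 is 1 January 2000 CE (Gregorian); the target day is −75870 days from there, so JDN = 2375675.

2375675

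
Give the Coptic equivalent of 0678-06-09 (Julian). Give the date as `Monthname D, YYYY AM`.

Paoni 15, 394 AM

Both dates share Julian Day Number 1968857; in the Coptic calendar that is 15 Paoni 394 AM.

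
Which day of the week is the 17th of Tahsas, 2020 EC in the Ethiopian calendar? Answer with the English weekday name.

This is JDN 2461767 (27 December 2027 Gregorian).
Since JDN mod 7 = 0 (0 = Monday), the day is Monday.

Monday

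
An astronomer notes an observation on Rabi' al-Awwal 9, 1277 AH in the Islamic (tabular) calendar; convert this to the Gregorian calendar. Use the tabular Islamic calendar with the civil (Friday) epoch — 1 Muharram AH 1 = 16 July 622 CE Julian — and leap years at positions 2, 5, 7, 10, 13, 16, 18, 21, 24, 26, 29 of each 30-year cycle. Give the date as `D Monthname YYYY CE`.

Both dates share Julian Day Number 2400679; in the Gregorian calendar that is 25 September 1860 CE.

25 September 1860 CE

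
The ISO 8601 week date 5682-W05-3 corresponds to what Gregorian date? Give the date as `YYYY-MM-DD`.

ISO week 1 of 5682 is the week containing the first Thursday of 5682.
Week 5, day 3 (Wednesday) lands on 5682-01-28.

5682-01-28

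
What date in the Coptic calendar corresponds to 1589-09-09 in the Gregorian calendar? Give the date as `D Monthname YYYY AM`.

2 Thout 1306 AM

Both dates share Julian Day Number 2301682; in the Coptic calendar that is 2 Thout 1306 AM.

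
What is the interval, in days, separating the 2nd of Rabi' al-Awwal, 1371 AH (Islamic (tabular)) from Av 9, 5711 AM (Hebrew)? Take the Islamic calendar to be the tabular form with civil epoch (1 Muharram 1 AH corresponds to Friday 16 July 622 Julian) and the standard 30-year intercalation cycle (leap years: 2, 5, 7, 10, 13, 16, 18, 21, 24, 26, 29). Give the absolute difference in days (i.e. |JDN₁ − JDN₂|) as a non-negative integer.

JDN of the first date = 2433982.
JDN of the second date = 2433870.
|2433870 − 2433982| = 112.

112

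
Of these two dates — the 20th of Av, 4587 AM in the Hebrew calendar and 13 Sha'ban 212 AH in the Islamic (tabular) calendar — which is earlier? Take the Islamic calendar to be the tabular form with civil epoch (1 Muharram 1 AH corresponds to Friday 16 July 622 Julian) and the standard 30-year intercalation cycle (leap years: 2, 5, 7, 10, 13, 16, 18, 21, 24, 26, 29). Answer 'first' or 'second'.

First date → JDN 2023348; second date → JDN 2023430.
JDN 2023348 < JDN 2023430, so the first date is earlier.

first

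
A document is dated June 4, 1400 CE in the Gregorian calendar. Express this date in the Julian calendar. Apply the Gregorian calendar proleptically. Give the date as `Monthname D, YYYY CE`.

At this point the Julian calendar is 9 days behind the Gregorian.
4 June 1400 Gregorian − 9 days → 26 May 1400 Julian.

May 26, 1400 CE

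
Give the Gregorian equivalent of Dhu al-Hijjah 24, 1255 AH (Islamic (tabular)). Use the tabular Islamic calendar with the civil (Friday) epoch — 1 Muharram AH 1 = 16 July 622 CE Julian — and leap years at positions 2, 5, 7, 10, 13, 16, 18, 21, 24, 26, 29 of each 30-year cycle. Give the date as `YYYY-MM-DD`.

Both dates share Julian Day Number 2393164; in the Gregorian calendar that is 28 February 1840 CE.

1840-02-28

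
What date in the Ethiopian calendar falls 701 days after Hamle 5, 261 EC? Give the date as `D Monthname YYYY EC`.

6 Sene 263 EC

Counting 701 days forward from JDN 1819490 reaches JDN 1820191, which is 6 Sene 263 EC.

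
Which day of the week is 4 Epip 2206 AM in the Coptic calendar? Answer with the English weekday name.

In the Gregorian calendar this is 14 July 2490 (JDN 2630709).
2630709 ≡ 4 (mod 7); counting from Monday = 0 gives Friday.

Friday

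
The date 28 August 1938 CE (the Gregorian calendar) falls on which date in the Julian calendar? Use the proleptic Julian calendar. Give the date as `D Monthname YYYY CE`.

15 August 1938 CE

For dates in this range the Gregorian date is 13 days ahead of the Julian.
28 August 1938 Gregorian − 13 days → 15 August 1938 Julian.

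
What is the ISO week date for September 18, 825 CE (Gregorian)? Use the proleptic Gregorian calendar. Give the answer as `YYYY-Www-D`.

0825-W38-4

The weekday is Thursday (ISO weekday 4).
That Thursday belongs to ISO week 38 of ISO year 825.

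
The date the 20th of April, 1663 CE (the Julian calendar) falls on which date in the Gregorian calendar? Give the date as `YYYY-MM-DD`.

1663-04-30

At this point the Julian calendar is 10 days behind the Gregorian.
20 April 1663 Julian + 10 days → 30 April 1663 Gregorian.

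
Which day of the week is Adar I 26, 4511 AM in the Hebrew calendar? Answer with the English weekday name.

Friday

In the proleptic Gregorian calendar this is 2 March 751 (JDN 1995417).
Since JDN mod 7 = 4 (0 = Monday), the day is Friday.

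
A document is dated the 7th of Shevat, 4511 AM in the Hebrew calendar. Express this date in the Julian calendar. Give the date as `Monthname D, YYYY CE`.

January 8, 751 CE

Julian Day Number of the source date = 1995368.
Converting JDN 1995368 to the Julian calendar gives 8 January 751 CE.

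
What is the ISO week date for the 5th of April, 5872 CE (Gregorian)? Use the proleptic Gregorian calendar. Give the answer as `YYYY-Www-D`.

5872-W14-5

The weekday is Friday (ISO weekday 5).
That Friday belongs to ISO week 14 of ISO year 5872.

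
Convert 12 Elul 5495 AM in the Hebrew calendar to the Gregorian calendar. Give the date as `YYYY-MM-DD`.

1735-08-30

Both dates share Julian Day Number 2354997; in the Gregorian calendar that is 30 August 1735 CE.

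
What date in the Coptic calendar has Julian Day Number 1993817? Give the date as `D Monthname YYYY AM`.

JDN 1993817 is 14 October 746 in the proleptic Gregorian calendar.
In the Coptic calendar that day is 13 Paopi 463 AM.

13 Paopi 463 AM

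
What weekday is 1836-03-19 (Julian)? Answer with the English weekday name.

Thursday

This is JDN 2391735 (31 March 1836 Gregorian).
Since JDN mod 7 = 3 (0 = Monday), the day is Thursday.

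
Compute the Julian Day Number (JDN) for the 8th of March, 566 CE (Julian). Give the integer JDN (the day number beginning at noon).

1927856

In the proleptic Gregorian calendar the same day is 10 March 566.
JDN 2400001 is 17 November 1858 CE (Gregorian), MJD 0; the target day is −472145 days from there, so JDN = 1927856.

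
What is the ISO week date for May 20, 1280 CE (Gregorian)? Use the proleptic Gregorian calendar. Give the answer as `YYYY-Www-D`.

The weekday is Monday (ISO weekday 1).
That Monday belongs to ISO week 21 of ISO year 1280.

1280-W21-1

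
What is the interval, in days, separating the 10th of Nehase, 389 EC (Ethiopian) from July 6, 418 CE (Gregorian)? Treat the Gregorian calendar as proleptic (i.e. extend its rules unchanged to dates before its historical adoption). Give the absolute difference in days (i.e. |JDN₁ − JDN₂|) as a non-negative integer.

JDN of the first date = 1866277.
JDN of the second date = 1873918.
|1873918 − 1866277| = 7641.

7641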